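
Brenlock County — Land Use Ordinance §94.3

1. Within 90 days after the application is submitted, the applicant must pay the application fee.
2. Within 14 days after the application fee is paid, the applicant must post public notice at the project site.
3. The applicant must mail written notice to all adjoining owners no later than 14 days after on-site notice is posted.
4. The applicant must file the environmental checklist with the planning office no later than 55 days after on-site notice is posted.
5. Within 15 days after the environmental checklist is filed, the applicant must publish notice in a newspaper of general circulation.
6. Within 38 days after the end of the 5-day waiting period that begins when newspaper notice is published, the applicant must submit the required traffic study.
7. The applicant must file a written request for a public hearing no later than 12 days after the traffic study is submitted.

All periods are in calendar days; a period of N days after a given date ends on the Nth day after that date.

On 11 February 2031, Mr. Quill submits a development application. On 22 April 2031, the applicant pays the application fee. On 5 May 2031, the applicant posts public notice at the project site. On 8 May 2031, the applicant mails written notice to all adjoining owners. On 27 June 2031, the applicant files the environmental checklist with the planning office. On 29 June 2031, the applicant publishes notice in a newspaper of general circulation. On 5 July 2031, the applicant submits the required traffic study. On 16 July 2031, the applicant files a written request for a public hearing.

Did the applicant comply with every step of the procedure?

Yes

(1) due by 11 February 2031 + 90 days = 12 May 2031; completed 22 April 2031, before the deadline.
(2) due by 22 April 2031 + 14 days = 6 May 2031; completed 5 May 2031, before the deadline.
(3) due by 5 May 2031 + 14 days = 19 May 2031; done 8 May 2031 — timely.
(4) due by 5 May 2031 + 55 days = 29 June 2031; completed 27 June 2031, before the deadline.
(5) due by 27 June 2031 + 15 days = 12 July 2031; completed 29 June 2031, before the deadline.
(6) due by 4 July 2031 + 38 days = 11 August 2031; 5 July 2031 is within that limit.
(7) due by 5 July 2031 + 12 days = 17 July 2031; completed 16 July 2031, before the deadline.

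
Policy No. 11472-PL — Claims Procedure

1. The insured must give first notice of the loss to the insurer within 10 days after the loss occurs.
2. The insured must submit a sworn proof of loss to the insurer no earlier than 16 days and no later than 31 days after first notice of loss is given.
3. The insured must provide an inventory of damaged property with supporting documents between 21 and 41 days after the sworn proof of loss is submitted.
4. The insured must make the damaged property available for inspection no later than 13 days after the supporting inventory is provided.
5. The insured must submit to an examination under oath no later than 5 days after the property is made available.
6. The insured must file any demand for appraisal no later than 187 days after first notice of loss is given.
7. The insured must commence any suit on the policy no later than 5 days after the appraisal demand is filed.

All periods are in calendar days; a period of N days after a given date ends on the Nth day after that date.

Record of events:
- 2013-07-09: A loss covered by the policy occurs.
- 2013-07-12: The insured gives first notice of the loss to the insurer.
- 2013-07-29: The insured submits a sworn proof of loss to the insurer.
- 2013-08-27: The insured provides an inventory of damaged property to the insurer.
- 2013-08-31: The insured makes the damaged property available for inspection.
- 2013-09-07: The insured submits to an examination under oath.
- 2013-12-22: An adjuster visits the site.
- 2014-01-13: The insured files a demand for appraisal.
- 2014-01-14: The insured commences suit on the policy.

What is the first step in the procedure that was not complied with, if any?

Step 1 — counting 10 days from 2013-07-09 (when the loss occurs) gives a deadline of 2013-07-19; completed 2013-07-12, before the deadline.
Step 2 — 16 and 31 days from 2013-07-12 (when first notice of loss is given) are 2013-07-28 and 2013-08-12 respectively; done 2013-07-29, which is between those dates.
Step 3 — 21 and 41 days from 2013-07-29 (when the sworn proof of loss is submitted) are 2013-08-19 and 2013-09-08 respectively; done 2013-08-27 — within the window.
Step 4 — counting 13 days from 2013-08-27 (when the supporting inventory is provided) gives a deadline of 2013-09-09; 2013-08-31 is within that limit.
Step 5 — counting 5 days from 2013-08-31 (when the property is made available) gives a deadline of 2013-09-05; 2013-09-07 misses that deadline by 2 days.
No need to go further; step 5 was not satisfied.

Step 5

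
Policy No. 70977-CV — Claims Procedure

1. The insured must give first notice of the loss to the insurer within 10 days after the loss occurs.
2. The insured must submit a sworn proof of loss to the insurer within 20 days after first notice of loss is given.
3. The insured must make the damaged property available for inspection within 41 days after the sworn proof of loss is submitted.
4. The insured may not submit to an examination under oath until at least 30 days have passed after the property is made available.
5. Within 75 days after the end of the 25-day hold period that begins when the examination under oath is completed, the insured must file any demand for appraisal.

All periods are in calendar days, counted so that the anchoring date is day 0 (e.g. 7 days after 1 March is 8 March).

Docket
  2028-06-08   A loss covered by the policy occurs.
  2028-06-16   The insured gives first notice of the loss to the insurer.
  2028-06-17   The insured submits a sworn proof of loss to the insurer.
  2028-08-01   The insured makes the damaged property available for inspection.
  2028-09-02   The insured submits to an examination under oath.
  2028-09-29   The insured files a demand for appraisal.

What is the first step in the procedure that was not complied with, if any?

(1) due by 2028-06-08 + 10 days = 2028-06-18; 2028-06-16 is within that limit.
(2) due by 2028-06-16 + 20 days = 2028-07-06; 2028-06-17 is within that limit.
(3) due by 2028-06-17 + 41 days = 2028-07-28; 2028-08-01 misses that deadline by 4 days.
The analysis stops there.

Step 3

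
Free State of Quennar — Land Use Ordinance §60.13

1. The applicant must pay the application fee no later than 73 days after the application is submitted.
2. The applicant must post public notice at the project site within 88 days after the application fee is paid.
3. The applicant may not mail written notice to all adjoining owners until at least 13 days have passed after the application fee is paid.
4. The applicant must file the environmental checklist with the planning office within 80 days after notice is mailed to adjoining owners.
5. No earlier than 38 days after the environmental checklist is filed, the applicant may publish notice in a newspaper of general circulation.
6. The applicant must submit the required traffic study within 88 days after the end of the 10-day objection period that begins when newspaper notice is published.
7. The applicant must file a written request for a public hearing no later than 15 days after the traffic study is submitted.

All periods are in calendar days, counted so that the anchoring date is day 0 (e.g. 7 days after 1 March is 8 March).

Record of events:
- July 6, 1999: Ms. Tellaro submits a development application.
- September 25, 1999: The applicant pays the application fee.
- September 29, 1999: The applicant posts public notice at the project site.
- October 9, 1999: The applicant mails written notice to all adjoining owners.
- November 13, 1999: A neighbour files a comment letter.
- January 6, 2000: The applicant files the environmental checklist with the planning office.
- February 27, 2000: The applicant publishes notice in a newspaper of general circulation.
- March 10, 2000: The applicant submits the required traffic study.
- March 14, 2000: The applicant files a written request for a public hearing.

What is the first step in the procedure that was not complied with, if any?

Step 1

Step 1: 73 days after July 6, 1999 (when the application is submitted) is September 17, 1999; September 25, 1999 misses that deadline by 8 days.
That is the first point of non-compliance.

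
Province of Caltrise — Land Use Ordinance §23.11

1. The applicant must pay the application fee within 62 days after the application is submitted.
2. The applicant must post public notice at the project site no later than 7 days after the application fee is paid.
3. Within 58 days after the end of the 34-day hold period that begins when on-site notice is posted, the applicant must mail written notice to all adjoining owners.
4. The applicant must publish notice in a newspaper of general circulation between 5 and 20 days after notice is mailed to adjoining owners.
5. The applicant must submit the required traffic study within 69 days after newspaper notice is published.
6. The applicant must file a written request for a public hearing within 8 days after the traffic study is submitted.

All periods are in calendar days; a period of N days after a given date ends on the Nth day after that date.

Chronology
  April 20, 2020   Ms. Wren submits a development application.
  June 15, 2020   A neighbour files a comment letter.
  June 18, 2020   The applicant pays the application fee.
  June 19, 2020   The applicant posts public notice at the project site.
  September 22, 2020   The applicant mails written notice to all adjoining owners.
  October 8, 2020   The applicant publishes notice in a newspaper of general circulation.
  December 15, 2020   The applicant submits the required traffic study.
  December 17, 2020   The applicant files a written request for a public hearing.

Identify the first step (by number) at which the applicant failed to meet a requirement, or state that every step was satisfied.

Step 3

Step 1 — counting 62 days from April 20, 2020 (when the application is submitted) gives a deadline of June 21, 2020; done June 18, 2020 — timely.
Step 2 — counting 7 days from June 18, 2020 (when the application fee is paid) gives a deadline of June 25, 2020; June 19, 2020 is within that limit.
Step 3 — counting 58 days from July 23, 2020 (end of the 34-day hold period, which began when on-site notice is posted on June 19, 2020) gives a deadline of September 19, 2020; September 22, 2020 misses that deadline by 3 days.
The procedure was therefore not followed at step 3.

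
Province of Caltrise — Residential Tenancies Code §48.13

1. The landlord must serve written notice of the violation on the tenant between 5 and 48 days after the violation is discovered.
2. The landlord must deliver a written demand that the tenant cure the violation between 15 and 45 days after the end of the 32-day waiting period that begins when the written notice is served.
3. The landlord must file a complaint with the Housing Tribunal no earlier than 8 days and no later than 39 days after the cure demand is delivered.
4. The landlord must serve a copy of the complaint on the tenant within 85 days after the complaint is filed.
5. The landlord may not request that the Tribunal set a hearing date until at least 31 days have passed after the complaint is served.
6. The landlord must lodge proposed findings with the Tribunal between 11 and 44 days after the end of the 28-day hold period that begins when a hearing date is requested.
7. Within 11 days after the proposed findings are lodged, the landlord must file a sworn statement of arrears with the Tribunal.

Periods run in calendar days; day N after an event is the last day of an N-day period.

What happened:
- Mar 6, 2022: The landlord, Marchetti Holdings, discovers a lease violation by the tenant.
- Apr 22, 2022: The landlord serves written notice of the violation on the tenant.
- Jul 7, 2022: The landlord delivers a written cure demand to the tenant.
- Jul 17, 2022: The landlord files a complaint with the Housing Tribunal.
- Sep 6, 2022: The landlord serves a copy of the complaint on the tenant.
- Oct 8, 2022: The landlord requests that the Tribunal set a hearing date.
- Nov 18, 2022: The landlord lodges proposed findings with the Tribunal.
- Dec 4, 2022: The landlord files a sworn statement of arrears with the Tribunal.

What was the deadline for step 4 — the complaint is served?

Step 4 runs from Jul 17, 2022, when the complaint is filed. 85 days after Jul 17, 2022 is Oct 10, 2022.

Oct 10, 2022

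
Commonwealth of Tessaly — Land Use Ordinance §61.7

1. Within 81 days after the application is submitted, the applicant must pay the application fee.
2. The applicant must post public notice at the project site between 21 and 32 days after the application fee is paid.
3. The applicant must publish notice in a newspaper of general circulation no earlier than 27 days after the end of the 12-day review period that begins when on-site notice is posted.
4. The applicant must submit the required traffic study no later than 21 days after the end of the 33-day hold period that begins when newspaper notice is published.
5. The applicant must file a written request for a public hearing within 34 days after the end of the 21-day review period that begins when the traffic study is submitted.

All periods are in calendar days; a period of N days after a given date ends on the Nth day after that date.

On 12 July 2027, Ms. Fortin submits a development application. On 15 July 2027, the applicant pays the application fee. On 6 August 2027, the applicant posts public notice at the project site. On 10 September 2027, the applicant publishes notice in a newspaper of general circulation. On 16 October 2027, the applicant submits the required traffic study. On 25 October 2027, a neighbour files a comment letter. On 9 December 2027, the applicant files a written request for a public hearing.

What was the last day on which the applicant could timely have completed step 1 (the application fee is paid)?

1 October 2027

Step 1 runs from 12 July 2027, when the application is submitted. 81 days after 12 July 2027 is 1 October 2027.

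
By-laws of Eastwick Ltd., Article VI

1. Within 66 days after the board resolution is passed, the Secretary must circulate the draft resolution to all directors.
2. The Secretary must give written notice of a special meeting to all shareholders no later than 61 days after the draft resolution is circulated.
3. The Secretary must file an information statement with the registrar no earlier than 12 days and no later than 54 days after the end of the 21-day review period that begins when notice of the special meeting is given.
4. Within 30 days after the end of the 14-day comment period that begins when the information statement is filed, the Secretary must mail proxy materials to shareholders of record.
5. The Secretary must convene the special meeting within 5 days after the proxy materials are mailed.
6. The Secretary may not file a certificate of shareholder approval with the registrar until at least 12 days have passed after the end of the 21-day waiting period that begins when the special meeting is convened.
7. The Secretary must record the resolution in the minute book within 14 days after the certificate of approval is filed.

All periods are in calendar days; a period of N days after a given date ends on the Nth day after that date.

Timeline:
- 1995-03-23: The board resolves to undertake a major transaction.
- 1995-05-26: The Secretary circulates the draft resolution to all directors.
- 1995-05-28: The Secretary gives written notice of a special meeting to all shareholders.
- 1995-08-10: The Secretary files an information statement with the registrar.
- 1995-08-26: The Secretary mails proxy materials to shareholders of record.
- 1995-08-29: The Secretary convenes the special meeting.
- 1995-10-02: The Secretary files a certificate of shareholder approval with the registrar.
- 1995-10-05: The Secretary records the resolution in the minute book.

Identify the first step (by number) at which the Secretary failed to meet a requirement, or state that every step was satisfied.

None — every step was satisfied

(1) due by 1995-03-23 + 66 days = 1995-05-28; done 1995-05-26 — timely.
(2) due by 1995-05-26 + 61 days = 1995-07-26; 1995-05-28 is within that limit.
(3) the permitted window runs from 1995-06-18 + 12 = 1995-06-30 to 1995-06-18 + 54 = 1995-08-11; done 1995-08-10 — within the window.
(4) due by 1995-08-24 + 30 days = 1995-09-23; completed 1995-08-26, before the deadline.
(5) due by 1995-08-26 + 5 days = 1995-08-31; 1995-08-29 is within that limit.
(6) permitted from 1995-09-19 + 12 days = 1995-10-01 onward; done 1995-10-02, after the minimum wait.
(7) due by 1995-10-02 + 14 days = 1995-10-16; 1995-10-05 is within that limit.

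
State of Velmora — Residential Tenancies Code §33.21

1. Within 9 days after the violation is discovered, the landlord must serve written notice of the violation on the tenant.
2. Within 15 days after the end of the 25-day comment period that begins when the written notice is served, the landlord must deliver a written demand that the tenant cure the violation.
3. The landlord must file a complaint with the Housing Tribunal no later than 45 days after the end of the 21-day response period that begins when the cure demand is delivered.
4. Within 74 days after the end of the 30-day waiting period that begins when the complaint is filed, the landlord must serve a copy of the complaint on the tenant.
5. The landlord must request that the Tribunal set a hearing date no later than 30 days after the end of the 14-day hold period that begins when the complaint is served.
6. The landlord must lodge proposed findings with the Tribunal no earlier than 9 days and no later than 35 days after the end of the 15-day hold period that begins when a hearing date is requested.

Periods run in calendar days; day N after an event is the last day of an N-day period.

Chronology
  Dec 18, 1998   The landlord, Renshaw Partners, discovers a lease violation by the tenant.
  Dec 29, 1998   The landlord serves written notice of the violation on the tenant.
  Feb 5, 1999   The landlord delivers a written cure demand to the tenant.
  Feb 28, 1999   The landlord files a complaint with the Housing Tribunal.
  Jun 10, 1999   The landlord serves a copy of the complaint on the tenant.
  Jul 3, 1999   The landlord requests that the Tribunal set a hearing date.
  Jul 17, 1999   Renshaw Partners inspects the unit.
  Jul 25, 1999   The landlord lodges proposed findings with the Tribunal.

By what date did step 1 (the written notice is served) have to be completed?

Dec 27, 1998

Step 1 runs from Dec 18, 1998, when the violation is discovered. 9 days after Dec 18, 1998 is Dec 27, 1998.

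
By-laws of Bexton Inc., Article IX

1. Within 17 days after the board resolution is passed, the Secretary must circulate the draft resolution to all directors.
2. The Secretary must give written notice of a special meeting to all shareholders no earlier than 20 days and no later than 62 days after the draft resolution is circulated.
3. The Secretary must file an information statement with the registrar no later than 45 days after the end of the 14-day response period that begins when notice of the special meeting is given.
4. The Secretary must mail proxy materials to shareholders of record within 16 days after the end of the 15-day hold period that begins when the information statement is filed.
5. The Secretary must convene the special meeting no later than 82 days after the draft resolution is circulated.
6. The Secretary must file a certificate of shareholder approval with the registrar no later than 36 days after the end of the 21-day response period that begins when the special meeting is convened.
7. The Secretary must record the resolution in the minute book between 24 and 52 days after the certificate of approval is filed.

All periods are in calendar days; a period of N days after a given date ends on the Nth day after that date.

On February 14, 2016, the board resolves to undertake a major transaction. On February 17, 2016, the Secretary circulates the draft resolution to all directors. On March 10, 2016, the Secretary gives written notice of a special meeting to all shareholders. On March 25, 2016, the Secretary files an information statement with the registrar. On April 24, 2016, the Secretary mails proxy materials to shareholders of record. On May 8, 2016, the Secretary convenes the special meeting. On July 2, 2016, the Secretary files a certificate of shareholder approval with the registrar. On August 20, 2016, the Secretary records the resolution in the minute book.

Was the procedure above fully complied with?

Yes

(1) due by February 14, 2016 + 17 days = March 2, 2016; completed February 17, 2016, before the deadline.
(2) the permitted window runs from February 17, 2016 + 20 = March 8, 2016 to February 17, 2016 + 62 = April 19, 2016; done March 10, 2016 — within the window.
(3) due by March 24, 2016 + 45 days = May 8, 2016; March 25, 2016 is within that limit.
(4) due by April 9, 2016 + 16 days = April 25, 2016; done April 24, 2016 — timely.
(5) due by February 17, 2016 + 82 days = May 9, 2016; completed May 8, 2016, before the deadline.
(6) due by May 29, 2016 + 36 days = July 4, 2016; completed July 2, 2016, before the deadline.
(7) the permitted window runs from July 2, 2016 + 24 = July 26, 2016 to July 2, 2016 + 52 = August 23, 2016; done August 20, 2016, which is between those dates.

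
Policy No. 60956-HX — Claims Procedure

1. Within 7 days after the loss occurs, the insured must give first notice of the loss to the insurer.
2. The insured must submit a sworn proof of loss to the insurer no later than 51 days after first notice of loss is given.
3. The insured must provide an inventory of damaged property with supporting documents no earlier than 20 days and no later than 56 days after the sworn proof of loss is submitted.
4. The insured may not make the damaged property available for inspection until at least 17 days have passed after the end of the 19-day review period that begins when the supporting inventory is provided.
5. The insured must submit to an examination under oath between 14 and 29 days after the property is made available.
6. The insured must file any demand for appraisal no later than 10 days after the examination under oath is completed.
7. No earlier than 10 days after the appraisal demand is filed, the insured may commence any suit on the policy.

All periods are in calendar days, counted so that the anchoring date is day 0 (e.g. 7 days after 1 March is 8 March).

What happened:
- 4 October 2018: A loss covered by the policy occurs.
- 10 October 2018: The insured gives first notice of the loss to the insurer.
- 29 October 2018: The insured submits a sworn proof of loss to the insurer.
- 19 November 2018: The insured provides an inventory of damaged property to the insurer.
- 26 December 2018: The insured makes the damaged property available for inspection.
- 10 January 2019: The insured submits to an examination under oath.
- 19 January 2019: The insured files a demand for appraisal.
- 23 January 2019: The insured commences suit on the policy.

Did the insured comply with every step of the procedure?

No

Step 1: 7 days after 4 October 2018 (when the loss occurs) is 11 October 2018; 10 October 2018 is within that limit.
Step 2: 51 days after 10 October 2018 (when first notice of loss is given) is 30 November 2018; completed 29 October 2018, before the deadline.
Step 3: the window is 20–56 days after 29 October 2018 (when the sworn proof of loss is submitted), so 18 November 2018 through 24 December 2018; done 19 November 2018 — within the window.
Step 4: the earliest permitted date is 17 days after 8 December 2018 (end of the 19-day review period, which began when the supporting inventory is provided on 19 November 2018), i.e. 25 December 2018; done 26 December 2018, after the minimum wait.
Step 5: the window is 14–29 days after 26 December 2018 (when the property is made available), so 9 January 2019 through 24 January 2019; done 10 January 2019, which is between those dates.
Step 6: 10 days after 10 January 2019 (when the examination under oath is completed) is 20 January 2019; done 19 January 2019 — timely.
Step 7: the earliest permitted date is 10 days after 19 January 2019 (when the appraisal demand is filed), i.e. 29 January 2019; 23 January 2019 is 6 days before the earliest permitted date.
The analysis stops there.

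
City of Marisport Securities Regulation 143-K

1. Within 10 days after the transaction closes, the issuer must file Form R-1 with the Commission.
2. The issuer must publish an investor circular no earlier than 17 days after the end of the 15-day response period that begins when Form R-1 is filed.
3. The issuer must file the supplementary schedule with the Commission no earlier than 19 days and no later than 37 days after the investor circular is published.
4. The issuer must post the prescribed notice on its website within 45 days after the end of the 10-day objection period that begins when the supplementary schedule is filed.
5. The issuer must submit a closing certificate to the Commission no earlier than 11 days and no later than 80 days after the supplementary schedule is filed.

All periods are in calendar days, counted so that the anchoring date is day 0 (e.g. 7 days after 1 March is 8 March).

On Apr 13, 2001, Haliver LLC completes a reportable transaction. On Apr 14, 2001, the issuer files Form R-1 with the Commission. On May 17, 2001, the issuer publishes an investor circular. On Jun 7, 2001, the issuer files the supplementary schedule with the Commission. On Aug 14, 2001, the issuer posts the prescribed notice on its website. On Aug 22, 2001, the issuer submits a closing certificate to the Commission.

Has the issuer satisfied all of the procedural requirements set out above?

Step 1 — counting 10 days from Apr 13, 2001 (when the transaction closes) gives a deadline of Apr 23, 2001; Apr 14, 2001 is within that limit.
Step 2 — must wait 17 days from Apr 29, 2001 (end of the 15-day response period, which began when Form R-1 is filed on Apr 14, 2001), so not before May 16, 2001; May 17, 2001 is on or after that date.
Step 3 — 19 and 37 days from May 17, 2001 (when the investor circular is published) are Jun 5, 2001 and Jun 23, 2001 respectively; done Jun 7, 2001 — within the window.
Step 4 — counting 45 days from Jun 17, 2001 (end of the 10-day objection period, which began when the supplementary schedule is filed on Jun 7, 2001) gives a deadline of Aug 1, 2001; Aug 14, 2001 misses that deadline by 13 days.

No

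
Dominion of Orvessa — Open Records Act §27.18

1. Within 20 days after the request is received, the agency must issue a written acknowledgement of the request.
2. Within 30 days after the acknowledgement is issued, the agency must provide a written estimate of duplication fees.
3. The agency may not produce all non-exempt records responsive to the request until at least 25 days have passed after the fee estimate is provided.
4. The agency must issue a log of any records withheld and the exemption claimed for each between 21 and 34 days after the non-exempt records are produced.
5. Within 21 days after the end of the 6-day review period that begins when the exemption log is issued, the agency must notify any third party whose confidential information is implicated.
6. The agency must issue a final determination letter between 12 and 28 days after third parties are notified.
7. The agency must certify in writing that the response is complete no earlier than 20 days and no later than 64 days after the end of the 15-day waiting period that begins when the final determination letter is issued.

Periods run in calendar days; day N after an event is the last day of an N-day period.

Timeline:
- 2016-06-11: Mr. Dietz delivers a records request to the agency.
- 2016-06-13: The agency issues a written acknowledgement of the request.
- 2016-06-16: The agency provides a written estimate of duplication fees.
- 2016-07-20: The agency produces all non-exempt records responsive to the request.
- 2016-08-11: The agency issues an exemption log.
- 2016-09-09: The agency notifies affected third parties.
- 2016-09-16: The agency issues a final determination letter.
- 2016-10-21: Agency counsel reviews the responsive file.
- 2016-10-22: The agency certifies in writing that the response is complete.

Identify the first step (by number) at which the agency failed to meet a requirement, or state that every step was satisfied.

Step 5

(1) due by 2016-06-11 + 20 days = 2016-07-01; 2016-06-13 is within that limit.
(2) due by 2016-06-13 + 30 days = 2016-07-13; completed 2016-06-16, before the deadline.
(3) permitted from 2016-06-16 + 25 days = 2016-07-11 onward; 2016-07-20 is on or after that date.
(4) the permitted window runs from 2016-07-20 + 21 = 2016-08-10 to 2016-07-20 + 34 = 2016-08-23; done 2016-08-11 — within the window.
(5) due by 2016-08-17 + 21 days = 2016-09-07; 2016-09-09 misses that deadline by 2 days.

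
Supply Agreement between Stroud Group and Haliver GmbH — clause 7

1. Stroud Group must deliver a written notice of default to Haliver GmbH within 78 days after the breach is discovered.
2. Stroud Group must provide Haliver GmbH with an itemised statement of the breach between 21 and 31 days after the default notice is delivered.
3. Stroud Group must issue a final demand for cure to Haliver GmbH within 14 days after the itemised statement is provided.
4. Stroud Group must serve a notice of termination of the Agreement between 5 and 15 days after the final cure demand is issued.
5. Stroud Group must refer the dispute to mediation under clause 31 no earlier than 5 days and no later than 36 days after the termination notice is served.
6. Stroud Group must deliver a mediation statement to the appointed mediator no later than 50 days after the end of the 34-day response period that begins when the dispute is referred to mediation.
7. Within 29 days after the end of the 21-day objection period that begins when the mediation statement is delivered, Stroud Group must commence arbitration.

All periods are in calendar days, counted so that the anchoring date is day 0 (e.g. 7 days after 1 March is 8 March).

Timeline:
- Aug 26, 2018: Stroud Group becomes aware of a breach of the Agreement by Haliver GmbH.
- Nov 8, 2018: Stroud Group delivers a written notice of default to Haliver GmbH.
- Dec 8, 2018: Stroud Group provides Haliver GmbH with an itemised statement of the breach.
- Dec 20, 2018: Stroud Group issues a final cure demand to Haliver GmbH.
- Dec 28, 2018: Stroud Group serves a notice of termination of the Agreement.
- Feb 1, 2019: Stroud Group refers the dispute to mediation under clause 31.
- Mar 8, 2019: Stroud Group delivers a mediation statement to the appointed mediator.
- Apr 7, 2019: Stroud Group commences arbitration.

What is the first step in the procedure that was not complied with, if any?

None — every step was satisfied

Step 1 — counting 78 days from Aug 26, 2018 (when the breach is discovered) gives a deadline of Nov 12, 2018; completed Nov 8, 2018, before the deadline.
Step 2 — 21 and 31 days from Nov 8, 2018 (when the default notice is delivered) are Nov 29, 2018 and Dec 9, 2018 respectively; done Dec 8, 2018 — within the window.
Step 3 — counting 14 days from Dec 8, 2018 (when the itemised statement is provided) gives a deadline of Dec 22, 2018; Dec 20, 2018 is within that limit.
Step 4 — 5 and 15 days from Dec 20, 2018 (when the final cure demand is issued) are Dec 25, 2018 and Jan 4, 2019 respectively; done Dec 28, 2018, which is between those dates.
Step 5 — 5 and 36 days from Dec 28, 2018 (when the termination notice is served) are Jan 2, 2019 and Feb 2, 2019 respectively; done Feb 1, 2019 — within the window.
Step 6 — counting 50 days from Mar 7, 2019 (end of the 34-day response period, which began when the dispute is referred to mediation on Feb 1, 2019) gives a deadline of Apr 26, 2019; Mar 8, 2019 is within that limit.
Step 7 — counting 29 days from Mar 29, 2019 (end of the 21-day objection period, which began when the mediation statement is delivered on Mar 8, 2019) gives a deadline of Apr 27, 2019; completed Apr 7, 2019, before the deadline.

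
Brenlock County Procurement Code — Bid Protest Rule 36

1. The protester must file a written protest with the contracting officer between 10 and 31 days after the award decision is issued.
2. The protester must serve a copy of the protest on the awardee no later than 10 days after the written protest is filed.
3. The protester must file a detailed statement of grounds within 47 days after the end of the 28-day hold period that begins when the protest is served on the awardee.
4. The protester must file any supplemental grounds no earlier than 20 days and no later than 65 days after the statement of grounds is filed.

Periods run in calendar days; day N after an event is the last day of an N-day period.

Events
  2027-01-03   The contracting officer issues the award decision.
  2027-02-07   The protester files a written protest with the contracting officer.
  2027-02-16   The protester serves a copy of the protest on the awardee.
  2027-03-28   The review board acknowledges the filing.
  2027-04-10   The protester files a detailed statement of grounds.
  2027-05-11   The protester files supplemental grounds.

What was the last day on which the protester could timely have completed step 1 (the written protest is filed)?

Step 1 runs from 2027-01-03, when the award decision is issued. The window is 10–31 days after 2027-01-03; it closes on 2027-02-03.

2027-02-03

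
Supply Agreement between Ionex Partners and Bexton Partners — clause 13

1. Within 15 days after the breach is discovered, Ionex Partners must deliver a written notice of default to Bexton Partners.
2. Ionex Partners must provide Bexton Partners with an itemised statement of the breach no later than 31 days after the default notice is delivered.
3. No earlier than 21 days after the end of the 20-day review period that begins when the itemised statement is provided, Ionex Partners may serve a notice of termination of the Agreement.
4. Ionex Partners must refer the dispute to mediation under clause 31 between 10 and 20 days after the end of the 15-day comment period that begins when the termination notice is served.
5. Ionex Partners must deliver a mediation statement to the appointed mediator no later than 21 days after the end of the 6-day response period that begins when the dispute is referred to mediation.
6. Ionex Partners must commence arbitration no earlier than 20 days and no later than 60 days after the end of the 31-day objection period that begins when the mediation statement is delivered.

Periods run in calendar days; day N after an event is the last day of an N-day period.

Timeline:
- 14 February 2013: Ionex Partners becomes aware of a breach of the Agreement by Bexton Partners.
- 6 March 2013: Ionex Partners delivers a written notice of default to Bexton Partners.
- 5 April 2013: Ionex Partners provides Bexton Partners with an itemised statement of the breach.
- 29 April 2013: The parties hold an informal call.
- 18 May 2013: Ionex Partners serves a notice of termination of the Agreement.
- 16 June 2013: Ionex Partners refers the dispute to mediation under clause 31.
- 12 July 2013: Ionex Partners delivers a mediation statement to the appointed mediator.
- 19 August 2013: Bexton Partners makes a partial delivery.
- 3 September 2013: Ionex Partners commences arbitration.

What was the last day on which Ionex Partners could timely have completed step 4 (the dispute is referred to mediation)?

22 June 2013

The termination notice is served on 18 May 2013; the 15-day comment period therefore ends 2 June 2013, and step 4 runs from that date. The window is 10–20 days after 2 June 2013; it closes on 22 June 2013.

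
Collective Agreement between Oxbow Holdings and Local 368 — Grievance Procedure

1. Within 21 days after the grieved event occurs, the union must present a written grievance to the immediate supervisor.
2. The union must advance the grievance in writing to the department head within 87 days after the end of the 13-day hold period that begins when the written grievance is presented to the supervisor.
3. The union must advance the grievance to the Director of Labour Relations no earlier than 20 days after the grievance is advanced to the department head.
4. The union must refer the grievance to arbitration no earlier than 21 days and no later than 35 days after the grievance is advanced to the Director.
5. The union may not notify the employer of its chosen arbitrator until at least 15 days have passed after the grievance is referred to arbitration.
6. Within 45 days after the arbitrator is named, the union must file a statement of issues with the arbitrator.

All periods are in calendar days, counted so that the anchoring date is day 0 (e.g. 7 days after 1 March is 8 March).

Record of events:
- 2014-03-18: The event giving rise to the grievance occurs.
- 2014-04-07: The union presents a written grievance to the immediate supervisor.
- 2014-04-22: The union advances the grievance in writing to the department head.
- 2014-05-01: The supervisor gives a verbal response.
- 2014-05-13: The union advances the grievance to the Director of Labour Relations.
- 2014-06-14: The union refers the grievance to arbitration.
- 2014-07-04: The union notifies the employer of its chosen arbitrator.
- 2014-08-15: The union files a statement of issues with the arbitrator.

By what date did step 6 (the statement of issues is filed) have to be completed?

2014-08-18

Step 6 runs from 2014-07-04, when the arbitrator is named. 45 days after 2014-07-04 is 2014-08-18.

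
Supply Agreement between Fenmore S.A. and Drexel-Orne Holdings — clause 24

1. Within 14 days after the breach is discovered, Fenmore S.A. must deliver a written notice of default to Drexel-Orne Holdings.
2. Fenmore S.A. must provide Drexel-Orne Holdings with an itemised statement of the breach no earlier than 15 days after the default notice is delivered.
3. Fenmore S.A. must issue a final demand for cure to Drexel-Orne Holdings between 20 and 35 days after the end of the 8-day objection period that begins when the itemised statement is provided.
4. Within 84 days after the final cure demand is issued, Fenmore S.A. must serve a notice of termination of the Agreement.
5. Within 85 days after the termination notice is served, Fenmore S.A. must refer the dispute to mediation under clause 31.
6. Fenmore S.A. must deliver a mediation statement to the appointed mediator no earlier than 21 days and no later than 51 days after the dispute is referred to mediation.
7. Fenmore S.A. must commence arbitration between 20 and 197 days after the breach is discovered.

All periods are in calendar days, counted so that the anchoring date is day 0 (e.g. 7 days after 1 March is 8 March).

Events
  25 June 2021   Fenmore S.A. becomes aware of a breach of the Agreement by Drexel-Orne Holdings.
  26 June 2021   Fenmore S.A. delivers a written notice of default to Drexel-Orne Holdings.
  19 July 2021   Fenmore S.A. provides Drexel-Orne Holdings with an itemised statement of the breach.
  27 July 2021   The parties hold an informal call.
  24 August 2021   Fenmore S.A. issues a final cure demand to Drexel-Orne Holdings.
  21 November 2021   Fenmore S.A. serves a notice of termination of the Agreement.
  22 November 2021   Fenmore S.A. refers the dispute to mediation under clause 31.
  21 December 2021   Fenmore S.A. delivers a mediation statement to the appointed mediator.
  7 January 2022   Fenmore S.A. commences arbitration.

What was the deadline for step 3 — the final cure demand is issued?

The itemised statement is provided on 19 July 2021; the 8-day objection period therefore ends 27 July 2021, and step 3 runs from that date. The window is 20–35 days after 27 July 2021; it closes on 31 August 2021.

31 August 2021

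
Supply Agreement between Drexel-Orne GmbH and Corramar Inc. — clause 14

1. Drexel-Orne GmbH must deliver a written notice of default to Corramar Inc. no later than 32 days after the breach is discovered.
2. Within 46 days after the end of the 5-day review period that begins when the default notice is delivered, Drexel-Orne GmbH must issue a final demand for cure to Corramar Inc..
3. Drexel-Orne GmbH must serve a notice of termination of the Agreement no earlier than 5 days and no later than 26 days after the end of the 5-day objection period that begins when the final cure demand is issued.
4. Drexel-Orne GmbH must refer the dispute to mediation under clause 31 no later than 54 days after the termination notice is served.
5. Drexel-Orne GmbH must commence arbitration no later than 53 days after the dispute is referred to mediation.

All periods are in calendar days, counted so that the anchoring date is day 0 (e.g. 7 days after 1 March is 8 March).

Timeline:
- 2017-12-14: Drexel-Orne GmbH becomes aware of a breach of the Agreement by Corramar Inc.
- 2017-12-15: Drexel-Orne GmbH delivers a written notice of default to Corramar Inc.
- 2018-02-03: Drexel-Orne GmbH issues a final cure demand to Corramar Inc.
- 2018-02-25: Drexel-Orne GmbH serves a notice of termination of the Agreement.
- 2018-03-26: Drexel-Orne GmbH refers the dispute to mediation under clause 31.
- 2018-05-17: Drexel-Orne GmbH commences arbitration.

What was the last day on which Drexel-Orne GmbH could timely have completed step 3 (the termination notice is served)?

2018-03-06

The final cure demand is issued on 2018-02-03; the 5-day objection period therefore ends 2018-02-08, and step 3 runs from that date. The window is 5–26 days after 2018-02-08; it closes on 2018-03-06.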